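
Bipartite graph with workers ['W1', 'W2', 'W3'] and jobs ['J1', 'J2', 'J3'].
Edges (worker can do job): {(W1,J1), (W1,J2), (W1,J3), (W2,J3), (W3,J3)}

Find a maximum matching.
Matching: {(W1,J2), (W3,J3)}

Maximum matching (size 2):
  W1 → J2
  W3 → J3

Each worker is assigned to at most one job, and each job to at most one worker.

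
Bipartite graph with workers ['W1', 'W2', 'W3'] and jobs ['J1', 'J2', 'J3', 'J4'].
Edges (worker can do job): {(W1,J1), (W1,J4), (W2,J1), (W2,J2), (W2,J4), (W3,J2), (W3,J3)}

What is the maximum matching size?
Maximum matching size = 3

Maximum matching: {(W1,J4), (W2,J1), (W3,J2)}
Size: 3

This assigns 3 workers to 3 distinct jobs.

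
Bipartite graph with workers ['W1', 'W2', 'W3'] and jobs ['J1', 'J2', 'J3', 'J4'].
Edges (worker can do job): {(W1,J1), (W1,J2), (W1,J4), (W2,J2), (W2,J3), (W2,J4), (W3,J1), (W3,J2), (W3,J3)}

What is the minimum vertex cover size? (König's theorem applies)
Minimum vertex cover size = 3

By König's theorem: in bipartite graphs,
min vertex cover = max matching = 3

Maximum matching has size 3, so minimum vertex cover also has size 3.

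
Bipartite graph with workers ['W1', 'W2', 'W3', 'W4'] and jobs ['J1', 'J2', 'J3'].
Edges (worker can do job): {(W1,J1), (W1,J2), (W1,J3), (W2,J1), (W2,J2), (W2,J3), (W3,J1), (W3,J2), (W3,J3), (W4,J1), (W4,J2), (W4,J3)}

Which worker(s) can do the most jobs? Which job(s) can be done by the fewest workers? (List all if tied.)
Most versatile: W1, W2, W3, W4 (3 jobs); Least covered: J1, J2, J3 (4 workers)

Worker degrees (jobs they can do): W1:3, W2:3, W3:3, W4:3
Job degrees (workers who can do it): J1:4, J2:4, J3:4

Maximum worker degree is 3, achieved by: W1, W2, W3, W4
Minimum job degree is 4, achieved by: J1, J2, J3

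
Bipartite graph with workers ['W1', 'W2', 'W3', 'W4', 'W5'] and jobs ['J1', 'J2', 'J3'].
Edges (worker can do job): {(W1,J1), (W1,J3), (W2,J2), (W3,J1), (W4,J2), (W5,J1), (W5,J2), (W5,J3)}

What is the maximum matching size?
Maximum matching size = 3

Maximum matching: {(W3,J1), (W4,J2), (W5,J3)}
Size: 3

This assigns 3 workers to 3 distinct jobs.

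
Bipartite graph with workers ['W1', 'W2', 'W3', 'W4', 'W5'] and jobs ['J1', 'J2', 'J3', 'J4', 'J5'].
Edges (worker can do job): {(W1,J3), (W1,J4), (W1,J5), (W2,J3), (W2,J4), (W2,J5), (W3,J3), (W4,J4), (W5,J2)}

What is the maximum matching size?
Maximum matching size = 4

Maximum matching: {(W1,J5), (W3,J3), (W4,J4), (W5,J2)}
Size: 4

This assigns 4 workers to 4 distinct jobs.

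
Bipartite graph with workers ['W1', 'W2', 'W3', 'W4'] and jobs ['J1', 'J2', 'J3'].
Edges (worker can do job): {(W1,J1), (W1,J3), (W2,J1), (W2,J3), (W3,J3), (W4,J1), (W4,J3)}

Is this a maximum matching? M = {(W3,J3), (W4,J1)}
Yes, size 2 is maximum

Proposed matching has size 2.
Maximum matching size for this graph: 2.

This is a maximum matching.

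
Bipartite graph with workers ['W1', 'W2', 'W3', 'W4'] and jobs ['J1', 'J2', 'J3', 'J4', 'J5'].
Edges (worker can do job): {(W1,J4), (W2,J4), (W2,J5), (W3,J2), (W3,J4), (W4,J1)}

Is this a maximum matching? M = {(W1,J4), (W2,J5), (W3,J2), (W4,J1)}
Yes, size 4 is maximum

Proposed matching has size 4.
Maximum matching size for this graph: 4.

This is a maximum matching.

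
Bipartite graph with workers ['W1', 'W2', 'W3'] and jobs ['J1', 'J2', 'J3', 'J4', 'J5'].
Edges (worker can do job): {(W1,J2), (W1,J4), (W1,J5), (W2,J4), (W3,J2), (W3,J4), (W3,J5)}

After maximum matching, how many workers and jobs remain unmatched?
Unmatched: 0 workers, 2 jobs

Maximum matching size: 3
Workers: 3 total, 3 matched, 0 unmatched
Jobs: 5 total, 3 matched, 2 unmatched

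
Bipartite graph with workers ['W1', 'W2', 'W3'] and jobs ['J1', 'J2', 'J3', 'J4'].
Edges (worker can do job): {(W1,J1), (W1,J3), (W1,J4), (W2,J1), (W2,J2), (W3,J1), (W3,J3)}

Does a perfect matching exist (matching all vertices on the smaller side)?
Yes, perfect matching exists (size 3)

Perfect matching: {(W1,J4), (W2,J2), (W3,J1)}
All 3 vertices on the smaller side are matched.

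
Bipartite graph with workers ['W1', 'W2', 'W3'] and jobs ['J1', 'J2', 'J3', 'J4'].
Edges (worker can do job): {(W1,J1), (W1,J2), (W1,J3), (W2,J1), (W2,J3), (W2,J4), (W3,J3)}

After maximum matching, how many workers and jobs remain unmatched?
Unmatched: 0 workers, 1 jobs

Maximum matching size: 3
Workers: 3 total, 3 matched, 0 unmatched
Jobs: 4 total, 3 matched, 1 unmatched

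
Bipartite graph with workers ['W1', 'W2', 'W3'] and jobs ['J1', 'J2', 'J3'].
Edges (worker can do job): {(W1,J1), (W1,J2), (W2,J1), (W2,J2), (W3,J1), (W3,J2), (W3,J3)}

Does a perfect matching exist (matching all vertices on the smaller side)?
Yes, perfect matching exists (size 3)

Perfect matching: {(W1,J2), (W2,J1), (W3,J3)}
All 3 vertices on the smaller side are matched.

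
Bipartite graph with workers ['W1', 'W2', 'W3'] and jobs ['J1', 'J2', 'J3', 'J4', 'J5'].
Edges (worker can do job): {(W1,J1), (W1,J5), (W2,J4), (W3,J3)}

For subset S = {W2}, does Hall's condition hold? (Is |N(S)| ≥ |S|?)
Yes: |N(S)| = 1, |S| = 1

Subset S = {W2}
Neighbors N(S) = {J4}

|N(S)| = 1, |S| = 1
Hall's condition: |N(S)| ≥ |S| is satisfied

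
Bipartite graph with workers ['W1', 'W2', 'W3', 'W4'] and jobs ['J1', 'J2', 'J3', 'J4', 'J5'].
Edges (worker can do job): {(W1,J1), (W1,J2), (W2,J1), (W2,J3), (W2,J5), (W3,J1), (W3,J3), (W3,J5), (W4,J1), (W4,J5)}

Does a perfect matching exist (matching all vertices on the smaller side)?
Yes, perfect matching exists (size 4)

Perfect matching: {(W1,J2), (W2,J5), (W3,J3), (W4,J1)}
All 4 vertices on the smaller side are matched.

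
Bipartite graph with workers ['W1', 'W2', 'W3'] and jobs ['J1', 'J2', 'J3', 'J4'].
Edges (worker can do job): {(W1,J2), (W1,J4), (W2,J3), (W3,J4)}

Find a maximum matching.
Matching: {(W1,J2), (W2,J3), (W3,J4)}

Maximum matching (size 3):
  W1 → J2
  W2 → J3
  W3 → J4

Each worker is assigned to at most one job, and each job to at most one worker.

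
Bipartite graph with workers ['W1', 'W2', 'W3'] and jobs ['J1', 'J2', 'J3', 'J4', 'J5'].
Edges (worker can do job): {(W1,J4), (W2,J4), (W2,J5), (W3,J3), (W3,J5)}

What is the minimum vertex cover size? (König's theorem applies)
Minimum vertex cover size = 3

By König's theorem: in bipartite graphs,
min vertex cover = max matching = 3

Maximum matching has size 3, so minimum vertex cover also has size 3.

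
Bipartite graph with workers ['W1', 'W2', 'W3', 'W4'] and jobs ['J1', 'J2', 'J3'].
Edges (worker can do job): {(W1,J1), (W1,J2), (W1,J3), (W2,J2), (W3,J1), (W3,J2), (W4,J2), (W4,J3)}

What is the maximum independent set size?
Maximum independent set = 4

By König's theorem:
- Min vertex cover = Max matching = 3
- Max independent set = Total vertices - Min vertex cover
- Max independent set = 7 - 3 = 4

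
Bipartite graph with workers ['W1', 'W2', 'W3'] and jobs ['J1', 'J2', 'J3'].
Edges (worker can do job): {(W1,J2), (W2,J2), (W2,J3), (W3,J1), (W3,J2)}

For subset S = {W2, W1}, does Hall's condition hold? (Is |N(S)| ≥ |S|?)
Yes: |N(S)| = 2, |S| = 2

Subset S = {W2, W1}
Neighbors N(S) = {J2, J3}

|N(S)| = 2, |S| = 2
Hall's condition: |N(S)| ≥ |S| is satisfied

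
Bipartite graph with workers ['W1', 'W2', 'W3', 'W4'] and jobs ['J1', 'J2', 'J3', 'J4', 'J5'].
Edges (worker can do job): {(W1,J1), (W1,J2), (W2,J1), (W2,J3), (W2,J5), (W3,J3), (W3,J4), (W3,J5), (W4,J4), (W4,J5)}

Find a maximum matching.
Matching: {(W1,J2), (W2,J1), (W3,J3), (W4,J5)}

Maximum matching (size 4):
  W1 → J2
  W2 → J1
  W3 → J3
  W4 → J5

Each worker is assigned to at most one job, and each job to at most one worker.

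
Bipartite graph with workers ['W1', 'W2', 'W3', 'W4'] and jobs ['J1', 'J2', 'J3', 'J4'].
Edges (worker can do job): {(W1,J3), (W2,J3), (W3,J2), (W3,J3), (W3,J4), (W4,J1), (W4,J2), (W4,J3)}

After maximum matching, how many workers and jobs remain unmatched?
Unmatched: 1 workers, 1 jobs

Maximum matching size: 3
Workers: 4 total, 3 matched, 1 unmatched
Jobs: 4 total, 3 matched, 1 unmatched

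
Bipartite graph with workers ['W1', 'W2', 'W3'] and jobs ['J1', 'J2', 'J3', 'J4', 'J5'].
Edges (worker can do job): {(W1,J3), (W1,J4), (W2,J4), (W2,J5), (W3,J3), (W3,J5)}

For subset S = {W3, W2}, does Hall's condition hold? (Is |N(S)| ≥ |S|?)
Yes: |N(S)| = 3, |S| = 2

Subset S = {W3, W2}
Neighbors N(S) = {J3, J4, J5}

|N(S)| = 3, |S| = 2
Hall's condition: |N(S)| ≥ |S| is satisfied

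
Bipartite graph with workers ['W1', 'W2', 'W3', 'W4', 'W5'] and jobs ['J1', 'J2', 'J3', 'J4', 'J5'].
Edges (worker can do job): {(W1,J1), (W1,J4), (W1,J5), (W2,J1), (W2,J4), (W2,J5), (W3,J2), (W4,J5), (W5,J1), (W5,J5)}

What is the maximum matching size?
Maximum matching size = 4

Maximum matching: {(W1,J4), (W3,J2), (W4,J5), (W5,J1)}
Size: 4

This assigns 4 workers to 4 distinct jobs.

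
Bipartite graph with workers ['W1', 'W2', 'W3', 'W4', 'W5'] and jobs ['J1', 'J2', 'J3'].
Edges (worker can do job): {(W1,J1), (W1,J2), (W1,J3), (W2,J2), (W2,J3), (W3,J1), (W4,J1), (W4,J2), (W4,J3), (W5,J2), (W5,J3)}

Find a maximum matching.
Matching: {(W3,J1), (W4,J3), (W5,J2)}

Maximum matching (size 3):
  W3 → J1
  W4 → J3
  W5 → J2

Each worker is assigned to at most one job, and each job to at most one worker.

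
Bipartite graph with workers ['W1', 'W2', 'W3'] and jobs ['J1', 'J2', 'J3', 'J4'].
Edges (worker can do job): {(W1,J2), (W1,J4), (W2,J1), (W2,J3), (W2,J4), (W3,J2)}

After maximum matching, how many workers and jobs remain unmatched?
Unmatched: 0 workers, 1 jobs

Maximum matching size: 3
Workers: 3 total, 3 matched, 0 unmatched
Jobs: 4 total, 3 matched, 1 unmatched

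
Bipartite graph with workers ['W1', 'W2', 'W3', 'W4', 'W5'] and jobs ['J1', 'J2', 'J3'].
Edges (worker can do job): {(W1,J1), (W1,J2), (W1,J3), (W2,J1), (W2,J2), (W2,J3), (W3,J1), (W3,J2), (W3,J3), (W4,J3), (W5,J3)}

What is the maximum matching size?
Maximum matching size = 3

Maximum matching: {(W1,J2), (W3,J1), (W5,J3)}
Size: 3

This assigns 3 workers to 3 distinct jobs.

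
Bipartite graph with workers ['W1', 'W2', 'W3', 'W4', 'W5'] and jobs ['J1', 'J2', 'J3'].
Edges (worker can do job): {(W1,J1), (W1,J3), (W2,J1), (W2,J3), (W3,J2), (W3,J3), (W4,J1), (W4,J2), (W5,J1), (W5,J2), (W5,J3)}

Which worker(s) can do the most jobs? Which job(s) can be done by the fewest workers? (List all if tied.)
Most versatile: W5 (3 jobs); Least covered: J2 (3 workers)

Worker degrees (jobs they can do): W1:2, W2:2, W3:2, W4:2, W5:3
Job degrees (workers who can do it): J1:4, J2:3, J3:4

Maximum worker degree is 3, achieved by: W5
Minimum job degree is 3, achieved by: J2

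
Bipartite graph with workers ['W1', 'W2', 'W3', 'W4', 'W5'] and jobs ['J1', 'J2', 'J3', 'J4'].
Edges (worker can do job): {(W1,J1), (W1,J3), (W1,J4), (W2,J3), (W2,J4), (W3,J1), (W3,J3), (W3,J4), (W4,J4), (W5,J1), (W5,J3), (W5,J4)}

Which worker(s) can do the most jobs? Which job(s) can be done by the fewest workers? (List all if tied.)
Most versatile: W1, W3, W5 (3 jobs); Least covered: J2 (0 workers)

Worker degrees (jobs they can do): W1:3, W2:2, W3:3, W4:1, W5:3
Job degrees (workers who can do it): J1:3, J2:0, J3:4, J4:5

Maximum worker degree is 3, achieved by: W1, W3, W5
Minimum job degree is 0, achieved by: J2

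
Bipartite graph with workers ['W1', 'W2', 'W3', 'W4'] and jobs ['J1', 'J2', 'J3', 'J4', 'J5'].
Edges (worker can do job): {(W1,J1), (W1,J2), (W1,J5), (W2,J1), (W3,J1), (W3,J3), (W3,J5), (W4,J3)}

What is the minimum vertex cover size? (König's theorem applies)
Minimum vertex cover size = 4

By König's theorem: in bipartite graphs,
min vertex cover = max matching = 4

Maximum matching has size 4, so minimum vertex cover also has size 4.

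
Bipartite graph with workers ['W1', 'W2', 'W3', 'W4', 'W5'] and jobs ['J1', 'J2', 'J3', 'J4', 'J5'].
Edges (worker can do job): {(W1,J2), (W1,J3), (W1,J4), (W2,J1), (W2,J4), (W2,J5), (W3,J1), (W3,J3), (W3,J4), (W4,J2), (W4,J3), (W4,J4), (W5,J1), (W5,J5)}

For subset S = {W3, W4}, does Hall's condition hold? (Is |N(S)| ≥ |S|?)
Yes: |N(S)| = 4, |S| = 2

Subset S = {W3, W4}
Neighbors N(S) = {J1, J2, J3, J4}

|N(S)| = 4, |S| = 2
Hall's condition: |N(S)| ≥ |S| is satisfied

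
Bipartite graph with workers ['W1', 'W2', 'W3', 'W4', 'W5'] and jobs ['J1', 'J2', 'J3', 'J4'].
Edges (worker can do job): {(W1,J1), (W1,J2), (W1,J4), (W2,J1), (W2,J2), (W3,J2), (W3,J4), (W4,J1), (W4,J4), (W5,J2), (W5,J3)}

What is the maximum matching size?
Maximum matching size = 4

Maximum matching: {(W1,J2), (W3,J4), (W4,J1), (W5,J3)}
Size: 4

This assigns 4 workers to 4 distinct jobs.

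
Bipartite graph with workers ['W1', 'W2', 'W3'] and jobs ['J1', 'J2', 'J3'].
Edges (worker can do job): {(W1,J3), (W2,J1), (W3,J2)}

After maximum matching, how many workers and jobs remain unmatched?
Unmatched: 0 workers, 0 jobs

Maximum matching size: 3
Workers: 3 total, 3 matched, 0 unmatched
Jobs: 3 total, 3 matched, 0 unmatched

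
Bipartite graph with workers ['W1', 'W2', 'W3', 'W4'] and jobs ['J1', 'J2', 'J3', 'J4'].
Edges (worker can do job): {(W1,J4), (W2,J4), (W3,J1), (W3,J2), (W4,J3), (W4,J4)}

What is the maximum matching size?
Maximum matching size = 3

Maximum matching: {(W1,J4), (W3,J1), (W4,J3)}
Size: 3

This assigns 3 workers to 3 distinct jobs.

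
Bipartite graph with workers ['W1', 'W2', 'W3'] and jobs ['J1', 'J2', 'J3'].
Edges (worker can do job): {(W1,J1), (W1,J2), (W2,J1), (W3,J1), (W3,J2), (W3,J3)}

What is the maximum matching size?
Maximum matching size = 3

Maximum matching: {(W1,J2), (W2,J1), (W3,J3)}
Size: 3

This assigns 3 workers to 3 distinct jobs.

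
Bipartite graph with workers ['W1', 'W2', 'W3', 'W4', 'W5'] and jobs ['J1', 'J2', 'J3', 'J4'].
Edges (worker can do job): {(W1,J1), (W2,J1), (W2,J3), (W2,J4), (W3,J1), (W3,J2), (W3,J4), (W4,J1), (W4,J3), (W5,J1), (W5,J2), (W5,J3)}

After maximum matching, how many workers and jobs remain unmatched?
Unmatched: 1 workers, 0 jobs

Maximum matching size: 4
Workers: 5 total, 4 matched, 1 unmatched
Jobs: 4 total, 4 matched, 0 unmatched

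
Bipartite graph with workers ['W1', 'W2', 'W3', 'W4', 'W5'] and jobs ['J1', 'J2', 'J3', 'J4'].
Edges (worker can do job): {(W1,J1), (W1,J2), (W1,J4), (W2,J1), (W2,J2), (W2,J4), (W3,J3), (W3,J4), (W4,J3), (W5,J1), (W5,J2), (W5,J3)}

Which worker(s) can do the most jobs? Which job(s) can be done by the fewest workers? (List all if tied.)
Most versatile: W1, W2, W5 (3 jobs); Least covered: J1, J2, J3, J4 (3 workers)

Worker degrees (jobs they can do): W1:3, W2:3, W3:2, W4:1, W5:3
Job degrees (workers who can do it): J1:3, J2:3, J3:3, J4:3

Maximum worker degree is 3, achieved by: W1, W2, W5
Minimum job degree is 3, achieved by: J1, J2, J3, J4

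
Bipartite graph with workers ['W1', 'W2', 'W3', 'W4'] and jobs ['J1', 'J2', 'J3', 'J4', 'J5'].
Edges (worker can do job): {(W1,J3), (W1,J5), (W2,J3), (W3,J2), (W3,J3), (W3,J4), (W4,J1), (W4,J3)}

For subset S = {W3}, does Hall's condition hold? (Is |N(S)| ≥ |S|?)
Yes: |N(S)| = 3, |S| = 1

Subset S = {W3}
Neighbors N(S) = {J2, J3, J4}

|N(S)| = 3, |S| = 1
Hall's condition: |N(S)| ≥ |S| is satisfied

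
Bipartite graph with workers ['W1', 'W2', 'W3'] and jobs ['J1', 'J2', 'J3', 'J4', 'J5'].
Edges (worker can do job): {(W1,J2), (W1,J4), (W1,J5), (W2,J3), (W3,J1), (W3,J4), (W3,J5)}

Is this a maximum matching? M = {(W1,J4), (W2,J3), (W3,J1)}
Yes, size 3 is maximum

Proposed matching has size 3.
Maximum matching size for this graph: 3.

This is a maximum matching.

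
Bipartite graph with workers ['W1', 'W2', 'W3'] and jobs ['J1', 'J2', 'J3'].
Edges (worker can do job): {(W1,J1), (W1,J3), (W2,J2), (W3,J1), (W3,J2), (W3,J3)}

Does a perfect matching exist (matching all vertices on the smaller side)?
Yes, perfect matching exists (size 3)

Perfect matching: {(W1,J3), (W2,J2), (W3,J1)}
All 3 vertices on the smaller side are matched.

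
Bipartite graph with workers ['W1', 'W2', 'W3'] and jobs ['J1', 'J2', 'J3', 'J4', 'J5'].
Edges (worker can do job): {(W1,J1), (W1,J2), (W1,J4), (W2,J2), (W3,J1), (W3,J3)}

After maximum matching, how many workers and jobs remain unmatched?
Unmatched: 0 workers, 2 jobs

Maximum matching size: 3
Workers: 3 total, 3 matched, 0 unmatched
Jobs: 5 total, 3 matched, 2 unmatched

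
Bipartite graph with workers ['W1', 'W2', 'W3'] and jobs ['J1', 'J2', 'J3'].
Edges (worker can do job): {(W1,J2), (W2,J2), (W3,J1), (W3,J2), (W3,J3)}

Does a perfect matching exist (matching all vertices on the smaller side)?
No, maximum matching has size 2 < 3

Maximum matching has size 2, need 3 for perfect matching.
Unmatched workers: ['W2']
Unmatched jobs: ['J1']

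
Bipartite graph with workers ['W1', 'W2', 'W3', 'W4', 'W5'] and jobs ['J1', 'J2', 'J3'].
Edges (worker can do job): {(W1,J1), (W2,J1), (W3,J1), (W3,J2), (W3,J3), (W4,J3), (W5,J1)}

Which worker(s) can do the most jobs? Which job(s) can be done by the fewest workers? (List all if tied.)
Most versatile: W3 (3 jobs); Least covered: J2 (1 workers)

Worker degrees (jobs they can do): W1:1, W2:1, W3:3, W4:1, W5:1
Job degrees (workers who can do it): J1:4, J2:1, J3:2

Maximum worker degree is 3, achieved by: W3
Minimum job degree is 1, achieved by: J2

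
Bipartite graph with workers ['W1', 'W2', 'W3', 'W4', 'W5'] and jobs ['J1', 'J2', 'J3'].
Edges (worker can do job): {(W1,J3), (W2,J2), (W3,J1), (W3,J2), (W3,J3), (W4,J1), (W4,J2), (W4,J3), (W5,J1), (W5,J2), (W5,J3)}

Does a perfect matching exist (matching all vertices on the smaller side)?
Yes, perfect matching exists (size 3)

Perfect matching: {(W3,J1), (W4,J3), (W5,J2)}
All 3 vertices on the smaller side are matched.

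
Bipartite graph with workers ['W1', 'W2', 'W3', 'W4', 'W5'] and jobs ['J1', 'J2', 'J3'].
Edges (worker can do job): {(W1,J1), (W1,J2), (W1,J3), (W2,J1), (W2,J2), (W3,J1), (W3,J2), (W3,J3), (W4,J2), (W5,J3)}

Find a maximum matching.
Matching: {(W1,J1), (W3,J3), (W4,J2)}

Maximum matching (size 3):
  W1 → J1
  W3 → J3
  W4 → J2

Each worker is assigned to at most one job, and each job to at most one worker.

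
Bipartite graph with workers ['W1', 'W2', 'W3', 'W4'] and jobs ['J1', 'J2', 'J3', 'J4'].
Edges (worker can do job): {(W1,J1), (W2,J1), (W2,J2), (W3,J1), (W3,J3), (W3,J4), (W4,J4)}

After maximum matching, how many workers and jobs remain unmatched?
Unmatched: 0 workers, 0 jobs

Maximum matching size: 4
Workers: 4 total, 4 matched, 0 unmatched
Jobs: 4 total, 4 matched, 0 unmatched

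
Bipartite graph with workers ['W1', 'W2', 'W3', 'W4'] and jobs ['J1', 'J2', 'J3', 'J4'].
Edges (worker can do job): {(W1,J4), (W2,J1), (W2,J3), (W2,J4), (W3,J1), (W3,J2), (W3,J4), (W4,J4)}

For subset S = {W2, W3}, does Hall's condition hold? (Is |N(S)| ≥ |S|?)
Yes: |N(S)| = 4, |S| = 2

Subset S = {W2, W3}
Neighbors N(S) = {J1, J2, J3, J4}

|N(S)| = 4, |S| = 2
Hall's condition: |N(S)| ≥ |S| is satisfied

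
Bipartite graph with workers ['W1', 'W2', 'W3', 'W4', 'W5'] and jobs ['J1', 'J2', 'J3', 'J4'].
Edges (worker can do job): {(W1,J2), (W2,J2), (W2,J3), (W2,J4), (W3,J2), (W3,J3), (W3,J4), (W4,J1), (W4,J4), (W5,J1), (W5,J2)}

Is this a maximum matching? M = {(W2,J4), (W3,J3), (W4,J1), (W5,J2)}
Yes, size 4 is maximum

Proposed matching has size 4.
Maximum matching size for this graph: 4.

This is a maximum matching.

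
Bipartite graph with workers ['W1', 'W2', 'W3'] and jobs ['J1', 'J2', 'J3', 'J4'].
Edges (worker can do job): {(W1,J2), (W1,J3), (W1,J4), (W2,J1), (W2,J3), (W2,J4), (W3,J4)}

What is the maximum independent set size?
Maximum independent set = 4

By König's theorem:
- Min vertex cover = Max matching = 3
- Max independent set = Total vertices - Min vertex cover
- Max independent set = 7 - 3 = 4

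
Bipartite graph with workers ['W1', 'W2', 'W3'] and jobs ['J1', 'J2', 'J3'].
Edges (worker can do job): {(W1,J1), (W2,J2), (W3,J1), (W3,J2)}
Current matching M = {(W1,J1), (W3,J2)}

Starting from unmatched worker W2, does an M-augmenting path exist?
No augmenting path from W2

Alternating search from W2 reaches jobs: {J1, J2}.
Every reachable job is already matched in M, and following those matched edges back to workers exposes no further unvisited jobs.
No M-augmenting path from W2 exists.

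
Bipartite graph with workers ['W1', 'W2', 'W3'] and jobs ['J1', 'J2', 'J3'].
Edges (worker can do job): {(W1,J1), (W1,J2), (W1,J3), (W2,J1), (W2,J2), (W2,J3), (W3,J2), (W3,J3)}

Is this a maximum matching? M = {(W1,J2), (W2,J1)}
No, size 2 is not maximum

Proposed matching has size 2.
Maximum matching size for this graph: 3.

This is NOT maximum - can be improved to size 3.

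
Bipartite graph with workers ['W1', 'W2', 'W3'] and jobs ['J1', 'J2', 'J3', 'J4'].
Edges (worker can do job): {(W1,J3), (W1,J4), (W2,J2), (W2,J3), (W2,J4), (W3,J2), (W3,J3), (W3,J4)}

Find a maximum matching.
Matching: {(W1,J4), (W2,J3), (W3,J2)}

Maximum matching (size 3):
  W1 → J4
  W2 → J3
  W3 → J2

Each worker is assigned to at most one job, and each job to at most one worker.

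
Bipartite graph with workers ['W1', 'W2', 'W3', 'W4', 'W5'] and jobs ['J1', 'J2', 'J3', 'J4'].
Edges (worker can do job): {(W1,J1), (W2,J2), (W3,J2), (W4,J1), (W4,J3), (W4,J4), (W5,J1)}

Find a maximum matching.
Matching: {(W3,J2), (W4,J4), (W5,J1)}

Maximum matching (size 3):
  W3 → J2
  W4 → J4
  W5 → J1

Each worker is assigned to at most one job, and each job to at most one worker.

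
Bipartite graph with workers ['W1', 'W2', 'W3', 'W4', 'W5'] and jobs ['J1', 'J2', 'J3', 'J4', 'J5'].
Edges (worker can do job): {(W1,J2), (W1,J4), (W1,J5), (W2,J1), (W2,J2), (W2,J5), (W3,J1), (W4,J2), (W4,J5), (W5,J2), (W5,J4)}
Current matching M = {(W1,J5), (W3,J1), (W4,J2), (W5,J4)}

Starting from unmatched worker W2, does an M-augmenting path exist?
No augmenting path from W2

Alternating search from W2 reaches jobs: {J1, J2, J4, J5}.
Every reachable job is already matched in M, and following those matched edges back to workers exposes no further unvisited jobs.
No M-augmenting path from W2 exists.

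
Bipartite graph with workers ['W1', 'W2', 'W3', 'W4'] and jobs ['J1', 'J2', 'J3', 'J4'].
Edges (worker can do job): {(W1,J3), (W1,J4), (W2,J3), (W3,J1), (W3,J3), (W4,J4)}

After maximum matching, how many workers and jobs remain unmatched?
Unmatched: 1 workers, 1 jobs

Maximum matching size: 3
Workers: 4 total, 3 matched, 1 unmatched
Jobs: 4 total, 3 matched, 1 unmatched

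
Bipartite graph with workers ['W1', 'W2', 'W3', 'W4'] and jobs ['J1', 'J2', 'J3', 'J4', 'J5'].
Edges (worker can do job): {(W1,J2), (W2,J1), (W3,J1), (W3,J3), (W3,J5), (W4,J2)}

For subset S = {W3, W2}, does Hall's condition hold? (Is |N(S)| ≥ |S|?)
Yes: |N(S)| = 3, |S| = 2

Subset S = {W3, W2}
Neighbors N(S) = {J1, J3, J5}

|N(S)| = 3, |S| = 2
Hall's condition: |N(S)| ≥ |S| is satisfied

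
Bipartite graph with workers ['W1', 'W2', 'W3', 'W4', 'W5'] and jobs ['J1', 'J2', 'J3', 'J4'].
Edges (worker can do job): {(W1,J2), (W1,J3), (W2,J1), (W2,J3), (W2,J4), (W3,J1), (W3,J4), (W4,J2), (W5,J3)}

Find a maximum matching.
Matching: {(W2,J1), (W3,J4), (W4,J2), (W5,J3)}

Maximum matching (size 4):
  W2 → J1
  W3 → J4
  W4 → J2
  W5 → J3

Each worker is assigned to at most one job, and each job to at most one worker.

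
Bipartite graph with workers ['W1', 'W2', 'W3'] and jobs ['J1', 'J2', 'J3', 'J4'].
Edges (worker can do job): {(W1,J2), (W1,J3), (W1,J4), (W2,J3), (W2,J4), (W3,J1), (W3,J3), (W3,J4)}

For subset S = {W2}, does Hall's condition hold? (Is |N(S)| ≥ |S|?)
Yes: |N(S)| = 2, |S| = 1

Subset S = {W2}
Neighbors N(S) = {J3, J4}

|N(S)| = 2, |S| = 1
Hall's condition: |N(S)| ≥ |S| is satisfied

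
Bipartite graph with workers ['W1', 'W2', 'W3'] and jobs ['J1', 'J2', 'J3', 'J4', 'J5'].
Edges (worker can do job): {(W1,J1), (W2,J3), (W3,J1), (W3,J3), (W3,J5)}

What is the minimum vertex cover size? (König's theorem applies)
Minimum vertex cover size = 3

By König's theorem: in bipartite graphs,
min vertex cover = max matching = 3

Maximum matching has size 3, so minimum vertex cover also has size 3.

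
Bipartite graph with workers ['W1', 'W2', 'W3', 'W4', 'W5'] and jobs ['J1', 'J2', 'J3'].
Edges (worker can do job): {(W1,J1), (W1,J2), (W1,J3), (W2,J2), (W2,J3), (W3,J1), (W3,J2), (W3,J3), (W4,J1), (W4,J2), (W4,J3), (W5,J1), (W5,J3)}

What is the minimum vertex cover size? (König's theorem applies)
Minimum vertex cover size = 3

By König's theorem: in bipartite graphs,
min vertex cover = max matching = 3

Maximum matching has size 3, so minimum vertex cover also has size 3.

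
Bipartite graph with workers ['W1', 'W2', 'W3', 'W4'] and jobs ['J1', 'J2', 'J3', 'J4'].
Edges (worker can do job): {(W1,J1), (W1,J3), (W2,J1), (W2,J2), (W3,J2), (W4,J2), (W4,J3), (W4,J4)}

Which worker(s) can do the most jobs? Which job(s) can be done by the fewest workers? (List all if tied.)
Most versatile: W4 (3 jobs); Least covered: J4 (1 workers)

Worker degrees (jobs they can do): W1:2, W2:2, W3:1, W4:3
Job degrees (workers who can do it): J1:2, J2:3, J3:2, J4:1

Maximum worker degree is 3, achieved by: W4
Minimum job degree is 1, achieved by: J4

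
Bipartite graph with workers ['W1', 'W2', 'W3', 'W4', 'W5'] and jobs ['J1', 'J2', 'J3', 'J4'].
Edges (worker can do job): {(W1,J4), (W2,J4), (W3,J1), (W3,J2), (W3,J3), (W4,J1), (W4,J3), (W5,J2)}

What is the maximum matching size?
Maximum matching size = 4

Maximum matching: {(W1,J4), (W3,J3), (W4,J1), (W5,J2)}
Size: 4

This assigns 4 workers to 4 distinct jobs.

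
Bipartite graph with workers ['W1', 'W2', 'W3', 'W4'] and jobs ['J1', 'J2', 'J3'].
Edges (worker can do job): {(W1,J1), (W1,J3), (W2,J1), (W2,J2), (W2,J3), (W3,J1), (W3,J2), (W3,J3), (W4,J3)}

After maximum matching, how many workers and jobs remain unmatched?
Unmatched: 1 workers, 0 jobs

Maximum matching size: 3
Workers: 4 total, 3 matched, 1 unmatched
Jobs: 3 total, 3 matched, 0 unmatched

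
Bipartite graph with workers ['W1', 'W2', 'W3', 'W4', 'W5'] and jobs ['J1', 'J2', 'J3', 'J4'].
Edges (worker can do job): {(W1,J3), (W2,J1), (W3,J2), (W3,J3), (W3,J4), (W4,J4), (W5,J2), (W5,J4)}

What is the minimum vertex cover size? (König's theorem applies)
Minimum vertex cover size = 4

By König's theorem: in bipartite graphs,
min vertex cover = max matching = 4

Maximum matching has size 4, so minimum vertex cover also has size 4.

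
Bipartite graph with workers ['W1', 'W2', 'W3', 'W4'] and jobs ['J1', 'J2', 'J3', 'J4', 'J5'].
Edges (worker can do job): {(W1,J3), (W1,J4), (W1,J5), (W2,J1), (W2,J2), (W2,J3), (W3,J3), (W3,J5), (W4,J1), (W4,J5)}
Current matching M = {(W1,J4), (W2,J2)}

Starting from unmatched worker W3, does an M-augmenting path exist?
Yes: W3 → J5

An M-augmenting path alternates non-matching / matching edges, starting and ending at unmatched vertices.
Path: W3 → J5
(J5 is unmatched in M, so the path is augmenting.)
Flipping edges along this path would increase |M| from 2 to 3.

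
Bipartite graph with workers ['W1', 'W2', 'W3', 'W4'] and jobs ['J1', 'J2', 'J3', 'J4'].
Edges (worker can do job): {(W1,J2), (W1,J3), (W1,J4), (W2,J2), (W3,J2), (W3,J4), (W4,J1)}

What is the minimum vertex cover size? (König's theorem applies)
Minimum vertex cover size = 4

By König's theorem: in bipartite graphs,
min vertex cover = max matching = 4

Maximum matching has size 4, so minimum vertex cover also has size 4.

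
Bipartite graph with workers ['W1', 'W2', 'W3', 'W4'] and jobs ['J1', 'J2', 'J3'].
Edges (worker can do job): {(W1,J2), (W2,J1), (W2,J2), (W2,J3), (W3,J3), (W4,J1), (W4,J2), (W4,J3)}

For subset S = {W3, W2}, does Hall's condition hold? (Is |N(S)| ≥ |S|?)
Yes: |N(S)| = 3, |S| = 2

Subset S = {W3, W2}
Neighbors N(S) = {J1, J2, J3}

|N(S)| = 3, |S| = 2
Hall's condition: |N(S)| ≥ |S| is satisfied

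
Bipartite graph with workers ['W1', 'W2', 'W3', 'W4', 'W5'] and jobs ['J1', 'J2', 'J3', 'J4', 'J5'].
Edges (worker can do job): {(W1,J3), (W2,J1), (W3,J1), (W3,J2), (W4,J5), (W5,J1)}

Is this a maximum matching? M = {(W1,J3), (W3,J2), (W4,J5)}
No, size 3 is not maximum

Proposed matching has size 3.
Maximum matching size for this graph: 4.

This is NOT maximum - can be improved to size 4.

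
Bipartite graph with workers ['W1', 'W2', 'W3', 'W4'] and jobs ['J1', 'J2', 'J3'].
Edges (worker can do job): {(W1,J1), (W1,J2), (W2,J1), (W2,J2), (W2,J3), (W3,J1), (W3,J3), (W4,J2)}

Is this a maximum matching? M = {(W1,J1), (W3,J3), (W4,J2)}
Yes, size 3 is maximum

Proposed matching has size 3.
Maximum matching size for this graph: 3.

This is a maximum matching.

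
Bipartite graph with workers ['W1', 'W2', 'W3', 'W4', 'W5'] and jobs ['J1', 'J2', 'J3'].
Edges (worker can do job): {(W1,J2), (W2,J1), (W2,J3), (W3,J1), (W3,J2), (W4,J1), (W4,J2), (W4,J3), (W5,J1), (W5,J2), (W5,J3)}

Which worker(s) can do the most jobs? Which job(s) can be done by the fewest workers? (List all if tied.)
Most versatile: W4, W5 (3 jobs); Least covered: J3 (3 workers)

Worker degrees (jobs they can do): W1:1, W2:2, W3:2, W4:3, W5:3
Job degrees (workers who can do it): J1:4, J2:4, J3:3

Maximum worker degree is 3, achieved by: W4, W5
Minimum job degree is 3, achieved by: J3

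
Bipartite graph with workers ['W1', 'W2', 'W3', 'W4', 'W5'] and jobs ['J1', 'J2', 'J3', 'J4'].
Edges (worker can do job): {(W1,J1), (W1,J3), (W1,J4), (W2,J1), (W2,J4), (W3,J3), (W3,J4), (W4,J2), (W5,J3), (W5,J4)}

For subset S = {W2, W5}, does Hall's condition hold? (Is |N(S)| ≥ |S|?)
Yes: |N(S)| = 3, |S| = 2

Subset S = {W2, W5}
Neighbors N(S) = {J1, J3, J4}

|N(S)| = 3, |S| = 2
Hall's condition: |N(S)| ≥ |S| is satisfied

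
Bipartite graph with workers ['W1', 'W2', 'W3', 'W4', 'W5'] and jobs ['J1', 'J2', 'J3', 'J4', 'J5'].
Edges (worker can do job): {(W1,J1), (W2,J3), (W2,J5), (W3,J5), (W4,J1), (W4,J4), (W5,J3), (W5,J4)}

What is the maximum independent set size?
Maximum independent set = 6

By König's theorem:
- Min vertex cover = Max matching = 4
- Max independent set = Total vertices - Min vertex cover
- Max independent set = 10 - 4 = 6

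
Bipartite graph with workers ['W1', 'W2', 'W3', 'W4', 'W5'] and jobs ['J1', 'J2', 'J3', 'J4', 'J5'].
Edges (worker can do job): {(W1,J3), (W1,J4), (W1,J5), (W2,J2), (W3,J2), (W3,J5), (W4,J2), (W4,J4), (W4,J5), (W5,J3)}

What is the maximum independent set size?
Maximum independent set = 6

By König's theorem:
- Min vertex cover = Max matching = 4
- Max independent set = Total vertices - Min vertex cover
- Max independent set = 10 - 4 = 6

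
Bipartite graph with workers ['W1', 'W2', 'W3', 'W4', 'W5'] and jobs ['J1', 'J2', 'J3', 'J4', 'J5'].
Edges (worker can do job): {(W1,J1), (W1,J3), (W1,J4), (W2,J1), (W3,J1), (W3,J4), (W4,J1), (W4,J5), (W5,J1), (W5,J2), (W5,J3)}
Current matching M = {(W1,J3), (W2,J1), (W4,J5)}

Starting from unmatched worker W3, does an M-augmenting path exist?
Yes: W3 → J4

An M-augmenting path alternates non-matching / matching edges, starting and ending at unmatched vertices.
Path: W3 → J4
(J4 is unmatched in M, so the path is augmenting.)
Flipping edges along this path would increase |M| from 3 to 4.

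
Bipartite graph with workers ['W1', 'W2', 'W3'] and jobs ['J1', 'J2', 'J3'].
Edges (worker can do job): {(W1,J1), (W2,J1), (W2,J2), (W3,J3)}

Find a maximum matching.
Matching: {(W1,J1), (W2,J2), (W3,J3)}

Maximum matching (size 3):
  W1 → J1
  W2 → J2
  W3 → J3

Each worker is assigned to at most one job, and each job to at most one worker.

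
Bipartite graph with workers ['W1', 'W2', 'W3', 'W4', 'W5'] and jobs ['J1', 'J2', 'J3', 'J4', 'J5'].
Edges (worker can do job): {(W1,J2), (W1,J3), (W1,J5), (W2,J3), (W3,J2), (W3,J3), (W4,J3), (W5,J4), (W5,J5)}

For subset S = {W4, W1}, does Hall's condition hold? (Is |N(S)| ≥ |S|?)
Yes: |N(S)| = 3, |S| = 2

Subset S = {W4, W1}
Neighbors N(S) = {J2, J3, J5}

|N(S)| = 3, |S| = 2
Hall's condition: |N(S)| ≥ |S| is satisfied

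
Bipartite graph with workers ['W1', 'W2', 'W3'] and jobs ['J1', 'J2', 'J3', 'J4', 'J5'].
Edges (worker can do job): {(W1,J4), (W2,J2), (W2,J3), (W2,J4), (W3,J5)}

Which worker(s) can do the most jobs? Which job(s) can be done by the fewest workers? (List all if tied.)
Most versatile: W2 (3 jobs); Least covered: J1 (0 workers)

Worker degrees (jobs they can do): W1:1, W2:3, W3:1
Job degrees (workers who can do it): J1:0, J2:1, J3:1, J4:2, J5:1

Maximum worker degree is 3, achieved by: W2
Minimum job degree is 0, achieved by: J1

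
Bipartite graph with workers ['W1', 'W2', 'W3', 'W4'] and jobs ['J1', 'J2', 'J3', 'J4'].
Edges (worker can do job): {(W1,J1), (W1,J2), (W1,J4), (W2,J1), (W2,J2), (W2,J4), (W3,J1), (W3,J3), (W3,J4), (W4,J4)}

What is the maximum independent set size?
Maximum independent set = 4

By König's theorem:
- Min vertex cover = Max matching = 4
- Max independent set = Total vertices - Min vertex cover
- Max independent set = 8 - 4 = 4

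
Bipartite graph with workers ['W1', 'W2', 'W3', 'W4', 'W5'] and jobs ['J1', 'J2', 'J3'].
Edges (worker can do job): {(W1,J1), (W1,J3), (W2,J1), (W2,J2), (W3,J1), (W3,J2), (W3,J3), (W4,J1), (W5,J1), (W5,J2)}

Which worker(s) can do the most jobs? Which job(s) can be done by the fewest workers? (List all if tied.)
Most versatile: W3 (3 jobs); Least covered: J3 (2 workers)

Worker degrees (jobs they can do): W1:2, W2:2, W3:3, W4:1, W5:2
Job degrees (workers who can do it): J1:5, J2:3, J3:2

Maximum worker degree is 3, achieved by: W3
Minimum job degree is 2, achieved by: J3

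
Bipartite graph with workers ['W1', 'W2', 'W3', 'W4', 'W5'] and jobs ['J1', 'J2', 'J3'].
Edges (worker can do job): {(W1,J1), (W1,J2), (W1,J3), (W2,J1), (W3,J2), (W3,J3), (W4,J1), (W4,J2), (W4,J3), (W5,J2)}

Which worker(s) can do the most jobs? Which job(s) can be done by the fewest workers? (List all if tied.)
Most versatile: W1, W4 (3 jobs); Least covered: J1, J3 (3 workers)

Worker degrees (jobs they can do): W1:3, W2:1, W3:2, W4:3, W5:1
Job degrees (workers who can do it): J1:3, J2:4, J3:3

Maximum worker degree is 3, achieved by: W1, W4
Minimum job degree is 3, achieved by: J1, J3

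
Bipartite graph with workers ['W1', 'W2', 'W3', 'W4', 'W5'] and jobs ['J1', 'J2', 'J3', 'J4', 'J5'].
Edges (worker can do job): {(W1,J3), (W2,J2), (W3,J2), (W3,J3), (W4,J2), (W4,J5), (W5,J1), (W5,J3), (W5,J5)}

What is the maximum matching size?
Maximum matching size = 4

Maximum matching: {(W2,J2), (W3,J3), (W4,J5), (W5,J1)}
Size: 4

This assigns 4 workers to 4 distinct jobs.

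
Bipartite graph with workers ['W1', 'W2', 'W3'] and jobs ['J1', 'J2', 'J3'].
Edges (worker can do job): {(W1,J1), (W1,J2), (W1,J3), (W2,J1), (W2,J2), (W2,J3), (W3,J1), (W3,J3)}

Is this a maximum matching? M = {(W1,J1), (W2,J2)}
No, size 2 is not maximum

Proposed matching has size 2.
Maximum matching size for this graph: 3.

This is NOT maximum - can be improved to size 3.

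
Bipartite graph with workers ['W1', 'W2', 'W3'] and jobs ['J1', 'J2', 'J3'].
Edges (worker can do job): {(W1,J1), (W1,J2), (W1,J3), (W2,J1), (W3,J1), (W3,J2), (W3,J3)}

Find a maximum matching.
Matching: {(W1,J3), (W2,J1), (W3,J2)}

Maximum matching (size 3):
  W1 → J3
  W2 → J1
  W3 → J2

Each worker is assigned to at most one job, and each job to at most one worker.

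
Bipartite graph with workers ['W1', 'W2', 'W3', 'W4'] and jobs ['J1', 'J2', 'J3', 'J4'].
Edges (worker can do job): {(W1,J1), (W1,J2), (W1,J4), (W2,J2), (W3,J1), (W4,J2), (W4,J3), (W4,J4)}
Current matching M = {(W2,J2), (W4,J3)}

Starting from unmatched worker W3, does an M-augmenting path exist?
Yes: W3 → J1

An M-augmenting path alternates non-matching / matching edges, starting and ending at unmatched vertices.
Path: W3 → J1
(J1 is unmatched in M, so the path is augmenting.)
Flipping edges along this path would increase |M| from 2 to 3.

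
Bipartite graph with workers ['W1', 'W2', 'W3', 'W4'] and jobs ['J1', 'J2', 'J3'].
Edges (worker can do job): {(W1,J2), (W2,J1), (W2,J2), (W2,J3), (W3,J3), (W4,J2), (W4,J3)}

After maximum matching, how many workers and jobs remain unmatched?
Unmatched: 1 workers, 0 jobs

Maximum matching size: 3
Workers: 4 total, 3 matched, 1 unmatched
Jobs: 3 total, 3 matched, 0 unmatched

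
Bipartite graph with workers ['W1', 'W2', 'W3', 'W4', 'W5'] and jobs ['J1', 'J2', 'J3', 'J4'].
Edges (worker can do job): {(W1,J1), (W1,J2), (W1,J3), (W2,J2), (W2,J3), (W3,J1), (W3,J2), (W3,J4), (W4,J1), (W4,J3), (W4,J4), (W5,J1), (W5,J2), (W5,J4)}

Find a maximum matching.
Matching: {(W1,J2), (W3,J1), (W4,J3), (W5,J4)}

Maximum matching (size 4):
  W1 → J2
  W3 → J1
  W4 → J3
  W5 → J4

Each worker is assigned to at most one job, and each job to at most one worker.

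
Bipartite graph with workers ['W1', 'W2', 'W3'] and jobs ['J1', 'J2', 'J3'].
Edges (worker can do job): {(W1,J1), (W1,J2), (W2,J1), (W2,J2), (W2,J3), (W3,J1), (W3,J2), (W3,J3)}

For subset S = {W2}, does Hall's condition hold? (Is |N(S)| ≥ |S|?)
Yes: |N(S)| = 3, |S| = 1

Subset S = {W2}
Neighbors N(S) = {J1, J2, J3}

|N(S)| = 3, |S| = 1
Hall's condition: |N(S)| ≥ |S| is satisfied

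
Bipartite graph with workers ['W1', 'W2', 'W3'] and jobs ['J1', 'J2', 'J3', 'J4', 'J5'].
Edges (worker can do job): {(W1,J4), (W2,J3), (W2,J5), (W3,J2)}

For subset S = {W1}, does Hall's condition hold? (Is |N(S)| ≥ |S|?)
Yes: |N(S)| = 1, |S| = 1

Subset S = {W1}
Neighbors N(S) = {J4}

|N(S)| = 1, |S| = 1
Hall's condition: |N(S)| ≥ |S| is satisfied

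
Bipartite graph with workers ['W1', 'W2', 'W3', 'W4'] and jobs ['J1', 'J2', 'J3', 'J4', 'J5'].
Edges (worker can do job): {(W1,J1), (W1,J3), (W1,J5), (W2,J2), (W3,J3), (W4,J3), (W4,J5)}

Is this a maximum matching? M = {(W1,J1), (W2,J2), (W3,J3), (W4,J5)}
Yes, size 4 is maximum

Proposed matching has size 4.
Maximum matching size for this graph: 4.

This is a maximum matching.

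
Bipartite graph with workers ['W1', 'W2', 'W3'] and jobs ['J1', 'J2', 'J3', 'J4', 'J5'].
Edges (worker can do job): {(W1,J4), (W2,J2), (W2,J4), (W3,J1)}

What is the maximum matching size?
Maximum matching size = 3

Maximum matching: {(W1,J4), (W2,J2), (W3,J1)}
Size: 3

This assigns 3 workers to 3 distinct jobs.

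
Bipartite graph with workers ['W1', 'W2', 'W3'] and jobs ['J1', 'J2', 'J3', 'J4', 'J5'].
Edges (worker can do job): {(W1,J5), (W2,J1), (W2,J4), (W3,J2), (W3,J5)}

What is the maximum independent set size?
Maximum independent set = 5

By König's theorem:
- Min vertex cover = Max matching = 3
- Max independent set = Total vertices - Min vertex cover
- Max independent set = 8 - 3 = 5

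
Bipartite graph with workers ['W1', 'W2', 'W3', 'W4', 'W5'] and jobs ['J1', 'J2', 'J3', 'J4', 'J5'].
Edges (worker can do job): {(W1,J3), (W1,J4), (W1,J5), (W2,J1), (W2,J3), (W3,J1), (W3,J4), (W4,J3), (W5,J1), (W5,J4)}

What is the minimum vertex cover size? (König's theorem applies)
Minimum vertex cover size = 4

By König's theorem: in bipartite graphs,
min vertex cover = max matching = 4

Maximum matching has size 4, so minimum vertex cover also has size 4.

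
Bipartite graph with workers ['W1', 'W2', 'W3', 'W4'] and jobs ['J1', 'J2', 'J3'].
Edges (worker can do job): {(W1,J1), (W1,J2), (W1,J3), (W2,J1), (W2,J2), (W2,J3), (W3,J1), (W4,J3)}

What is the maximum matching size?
Maximum matching size = 3

Maximum matching: {(W1,J2), (W3,J1), (W4,J3)}
Size: 3

This assigns 3 workers to 3 distinct jobs.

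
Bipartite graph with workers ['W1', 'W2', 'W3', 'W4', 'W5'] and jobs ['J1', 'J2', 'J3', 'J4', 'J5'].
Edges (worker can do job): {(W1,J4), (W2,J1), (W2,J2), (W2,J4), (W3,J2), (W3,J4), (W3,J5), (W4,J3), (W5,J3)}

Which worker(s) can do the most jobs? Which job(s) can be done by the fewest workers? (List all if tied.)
Most versatile: W2, W3 (3 jobs); Least covered: J1, J5 (1 workers)

Worker degrees (jobs they can do): W1:1, W2:3, W3:3, W4:1, W5:1
Job degrees (workers who can do it): J1:1, J2:2, J3:2, J4:3, J5:1

Maximum worker degree is 3, achieved by: W2, W3
Minimum job degree is 1, achieved by: J1, J5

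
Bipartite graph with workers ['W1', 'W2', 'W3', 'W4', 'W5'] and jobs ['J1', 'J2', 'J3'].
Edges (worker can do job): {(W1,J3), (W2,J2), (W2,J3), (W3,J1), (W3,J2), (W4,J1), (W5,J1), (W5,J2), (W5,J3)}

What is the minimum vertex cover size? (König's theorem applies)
Minimum vertex cover size = 3

By König's theorem: in bipartite graphs,
min vertex cover = max matching = 3

Maximum matching has size 3, so minimum vertex cover also has size 3.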